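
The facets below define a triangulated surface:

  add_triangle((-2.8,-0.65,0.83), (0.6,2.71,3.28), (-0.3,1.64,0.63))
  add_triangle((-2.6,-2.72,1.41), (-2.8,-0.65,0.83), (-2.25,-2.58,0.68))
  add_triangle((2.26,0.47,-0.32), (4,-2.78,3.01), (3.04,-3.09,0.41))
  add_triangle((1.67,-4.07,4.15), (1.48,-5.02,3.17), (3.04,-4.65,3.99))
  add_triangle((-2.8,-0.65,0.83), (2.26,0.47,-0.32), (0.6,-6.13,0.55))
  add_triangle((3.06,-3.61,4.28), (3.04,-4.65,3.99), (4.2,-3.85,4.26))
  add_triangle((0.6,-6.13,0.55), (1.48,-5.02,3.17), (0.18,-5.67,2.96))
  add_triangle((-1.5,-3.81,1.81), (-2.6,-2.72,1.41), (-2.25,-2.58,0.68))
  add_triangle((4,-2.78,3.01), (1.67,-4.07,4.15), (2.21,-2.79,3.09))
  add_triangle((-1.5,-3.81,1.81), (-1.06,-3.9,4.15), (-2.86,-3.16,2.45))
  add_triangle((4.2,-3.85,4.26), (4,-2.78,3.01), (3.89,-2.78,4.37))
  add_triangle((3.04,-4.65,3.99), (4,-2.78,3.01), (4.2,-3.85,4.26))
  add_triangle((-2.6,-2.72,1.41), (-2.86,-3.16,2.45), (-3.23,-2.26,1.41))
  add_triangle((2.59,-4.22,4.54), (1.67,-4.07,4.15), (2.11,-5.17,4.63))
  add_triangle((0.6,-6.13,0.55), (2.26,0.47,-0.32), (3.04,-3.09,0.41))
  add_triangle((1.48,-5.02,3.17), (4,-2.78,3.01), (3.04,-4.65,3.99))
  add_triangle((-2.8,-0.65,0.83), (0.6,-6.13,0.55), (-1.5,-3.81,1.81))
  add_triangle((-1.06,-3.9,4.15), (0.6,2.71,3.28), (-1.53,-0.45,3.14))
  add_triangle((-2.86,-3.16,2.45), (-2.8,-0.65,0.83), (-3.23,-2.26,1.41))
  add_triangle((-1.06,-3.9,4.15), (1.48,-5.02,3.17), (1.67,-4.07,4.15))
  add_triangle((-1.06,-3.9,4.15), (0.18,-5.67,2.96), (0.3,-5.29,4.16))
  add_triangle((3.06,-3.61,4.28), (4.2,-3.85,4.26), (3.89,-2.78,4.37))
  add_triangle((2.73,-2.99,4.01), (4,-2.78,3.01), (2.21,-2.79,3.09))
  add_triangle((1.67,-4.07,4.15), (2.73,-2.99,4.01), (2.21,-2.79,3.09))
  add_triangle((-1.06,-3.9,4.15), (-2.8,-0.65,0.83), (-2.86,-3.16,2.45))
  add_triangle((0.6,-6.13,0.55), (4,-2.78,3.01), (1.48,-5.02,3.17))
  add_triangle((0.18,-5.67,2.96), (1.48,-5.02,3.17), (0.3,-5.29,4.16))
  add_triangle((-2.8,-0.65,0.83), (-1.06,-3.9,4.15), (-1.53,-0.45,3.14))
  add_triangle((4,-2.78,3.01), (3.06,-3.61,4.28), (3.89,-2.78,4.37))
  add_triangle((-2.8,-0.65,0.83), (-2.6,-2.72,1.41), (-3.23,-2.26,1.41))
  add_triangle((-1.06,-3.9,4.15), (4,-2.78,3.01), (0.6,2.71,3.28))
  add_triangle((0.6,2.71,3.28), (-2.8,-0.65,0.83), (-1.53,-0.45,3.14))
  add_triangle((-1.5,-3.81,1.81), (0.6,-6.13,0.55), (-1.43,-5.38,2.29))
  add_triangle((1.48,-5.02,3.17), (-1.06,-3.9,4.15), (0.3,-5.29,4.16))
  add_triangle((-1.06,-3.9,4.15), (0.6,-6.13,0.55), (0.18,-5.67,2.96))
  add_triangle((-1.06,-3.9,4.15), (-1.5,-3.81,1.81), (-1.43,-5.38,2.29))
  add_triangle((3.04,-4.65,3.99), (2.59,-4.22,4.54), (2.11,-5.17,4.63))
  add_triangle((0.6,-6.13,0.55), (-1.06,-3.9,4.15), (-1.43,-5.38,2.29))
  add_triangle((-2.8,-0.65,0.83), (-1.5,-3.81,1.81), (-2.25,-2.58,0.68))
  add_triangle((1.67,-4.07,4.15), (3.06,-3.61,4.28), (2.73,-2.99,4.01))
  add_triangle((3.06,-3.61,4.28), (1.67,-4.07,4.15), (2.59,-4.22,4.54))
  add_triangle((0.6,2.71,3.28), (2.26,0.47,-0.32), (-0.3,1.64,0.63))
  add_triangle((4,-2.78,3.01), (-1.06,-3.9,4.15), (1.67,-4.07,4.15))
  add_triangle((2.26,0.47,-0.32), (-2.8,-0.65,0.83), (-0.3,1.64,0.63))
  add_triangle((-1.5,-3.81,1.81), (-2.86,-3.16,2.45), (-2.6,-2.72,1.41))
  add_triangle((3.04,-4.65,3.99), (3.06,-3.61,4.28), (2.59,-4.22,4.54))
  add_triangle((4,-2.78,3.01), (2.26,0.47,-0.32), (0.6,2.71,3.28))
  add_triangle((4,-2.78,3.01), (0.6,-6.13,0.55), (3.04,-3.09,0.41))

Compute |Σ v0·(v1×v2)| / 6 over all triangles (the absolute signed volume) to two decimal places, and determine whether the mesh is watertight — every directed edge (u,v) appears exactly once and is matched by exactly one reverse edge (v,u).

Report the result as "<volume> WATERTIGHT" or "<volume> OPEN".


97.71 OPEN

Per-triangle v0·(v1×v2)/6:
  t1: +2.1097
  t2: +0.6010
  t3: +3.8708
  t4: +1.7919
  t5: -1.0052
  t6: +1.0234
  t7: +3.5178
  t8: +0.6222
  t9: -0.3488
  t10: +2.6436
  t11: +0.8394
  t12: +0.8031
  t13: +0.4111
  t14: +0.3718
  t15: +1.0898
  t16: +1.0518
  t17: +2.8187
  t18: +5.4036
  t19: +0.6020
  t20: +3.5846
  t21: +1.8282
  t22: +0.8862
  t23: -0.5956
  t24: -0.4446
  t25: +1.7360
  t26: +7.5697
  t27: +1.6766
  t28: +4.4111
  t29: -1.3259
  t30: -0.0036
  t31: +19.0575
  t32: +3.3759
  t33: +0.5234
  t34: +0.2630
  t35: +2.1548
  t36: +1.0840
  t37: +0.8791
  t38: +4.9342
  t39: -1.2900
  t40: +0.4186
  t41: +0.0950
  t42: +1.5856
  t43: +0.6526
  t44: -0.2930
  t45: +0.8004
  t46: +0.6532
  t47: +8.0605
  t48: +7.2153
Σ = +97.7108 → |volume| = 97.71

Directed edges: 144 total; 6 unmatched, e.g. (3.04,-4.65,3.99)→(1.67,-4.07,4.15) → open.


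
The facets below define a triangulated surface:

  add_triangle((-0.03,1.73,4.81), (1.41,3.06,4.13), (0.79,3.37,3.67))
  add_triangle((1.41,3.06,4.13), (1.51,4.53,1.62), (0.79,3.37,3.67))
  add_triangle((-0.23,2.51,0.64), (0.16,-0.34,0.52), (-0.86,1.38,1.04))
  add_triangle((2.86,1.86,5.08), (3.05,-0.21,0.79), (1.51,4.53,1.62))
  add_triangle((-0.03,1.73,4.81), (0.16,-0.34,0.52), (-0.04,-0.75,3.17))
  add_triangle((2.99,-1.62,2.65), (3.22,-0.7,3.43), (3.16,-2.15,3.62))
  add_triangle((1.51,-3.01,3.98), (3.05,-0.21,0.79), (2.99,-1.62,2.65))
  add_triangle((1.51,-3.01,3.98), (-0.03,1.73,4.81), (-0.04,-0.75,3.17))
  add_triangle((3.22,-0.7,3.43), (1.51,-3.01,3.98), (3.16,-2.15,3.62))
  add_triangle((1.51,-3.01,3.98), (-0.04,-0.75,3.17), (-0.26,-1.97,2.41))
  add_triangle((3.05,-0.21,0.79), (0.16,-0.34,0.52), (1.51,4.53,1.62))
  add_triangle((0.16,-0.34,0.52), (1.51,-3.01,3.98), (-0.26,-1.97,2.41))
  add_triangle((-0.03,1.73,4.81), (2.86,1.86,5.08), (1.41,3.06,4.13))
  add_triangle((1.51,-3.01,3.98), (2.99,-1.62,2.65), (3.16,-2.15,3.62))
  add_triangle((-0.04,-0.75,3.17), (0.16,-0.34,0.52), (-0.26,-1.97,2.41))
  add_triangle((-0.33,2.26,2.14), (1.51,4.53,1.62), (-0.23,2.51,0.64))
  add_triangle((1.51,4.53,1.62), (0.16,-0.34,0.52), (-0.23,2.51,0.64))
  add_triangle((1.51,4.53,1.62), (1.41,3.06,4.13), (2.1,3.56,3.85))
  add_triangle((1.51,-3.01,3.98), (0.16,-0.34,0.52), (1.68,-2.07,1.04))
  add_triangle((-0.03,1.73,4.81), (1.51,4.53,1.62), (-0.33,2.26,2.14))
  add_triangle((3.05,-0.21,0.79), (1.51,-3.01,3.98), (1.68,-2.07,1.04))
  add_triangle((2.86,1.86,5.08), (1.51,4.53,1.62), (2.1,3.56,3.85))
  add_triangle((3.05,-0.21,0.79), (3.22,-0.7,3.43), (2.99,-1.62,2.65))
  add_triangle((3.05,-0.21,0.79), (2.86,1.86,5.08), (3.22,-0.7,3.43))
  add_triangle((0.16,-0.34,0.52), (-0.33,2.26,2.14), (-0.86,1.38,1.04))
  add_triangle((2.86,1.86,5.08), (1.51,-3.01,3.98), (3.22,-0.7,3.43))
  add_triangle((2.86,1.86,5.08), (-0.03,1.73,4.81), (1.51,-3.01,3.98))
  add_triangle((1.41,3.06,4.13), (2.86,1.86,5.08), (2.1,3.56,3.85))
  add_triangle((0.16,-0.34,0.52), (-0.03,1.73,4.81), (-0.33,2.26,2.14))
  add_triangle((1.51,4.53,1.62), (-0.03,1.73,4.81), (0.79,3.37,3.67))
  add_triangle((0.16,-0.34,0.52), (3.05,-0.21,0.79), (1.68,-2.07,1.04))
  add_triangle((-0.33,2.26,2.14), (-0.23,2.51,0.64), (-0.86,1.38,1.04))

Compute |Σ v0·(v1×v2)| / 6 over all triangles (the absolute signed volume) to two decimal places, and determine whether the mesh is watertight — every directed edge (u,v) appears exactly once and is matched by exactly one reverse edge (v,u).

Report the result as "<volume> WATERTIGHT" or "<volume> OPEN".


52.13 WATERTIGHT

Per-triangle v0·(v1×v2)/6:
  t1: +1.3335
  t2: +1.4898
  t3: -0.2233
  t4: +8.9365
  t5: -0.2559
  t6: +0.5522
  t7: +0.1907
  t8: +2.3977
  t9: +1.4966
  t10: +1.4048
  t11: -1.3328
  t12: -0.0451
  t13: +3.6123
  t14: +0.3185
  t15: -0.1495
  t16: +1.2832
  t17: -0.4635
  t18: +1.3345
  t19: -0.0137
  t20: +2.8182
  t21: +2.6719
  t22: +1.3137
  t23: +1.4101
  t24: +3.7694
  t25: +0.1977
  t26: +6.0851
  t27: +10.3365
  t28: +1.5777
  t29: -0.0612
  t30: +0.0742
  t31: -0.3743
  t32: +0.4445
Σ = +52.1300 → |volume| = 52.13

Directed edges: 96 total, each appears once with its reverse present → watertight.


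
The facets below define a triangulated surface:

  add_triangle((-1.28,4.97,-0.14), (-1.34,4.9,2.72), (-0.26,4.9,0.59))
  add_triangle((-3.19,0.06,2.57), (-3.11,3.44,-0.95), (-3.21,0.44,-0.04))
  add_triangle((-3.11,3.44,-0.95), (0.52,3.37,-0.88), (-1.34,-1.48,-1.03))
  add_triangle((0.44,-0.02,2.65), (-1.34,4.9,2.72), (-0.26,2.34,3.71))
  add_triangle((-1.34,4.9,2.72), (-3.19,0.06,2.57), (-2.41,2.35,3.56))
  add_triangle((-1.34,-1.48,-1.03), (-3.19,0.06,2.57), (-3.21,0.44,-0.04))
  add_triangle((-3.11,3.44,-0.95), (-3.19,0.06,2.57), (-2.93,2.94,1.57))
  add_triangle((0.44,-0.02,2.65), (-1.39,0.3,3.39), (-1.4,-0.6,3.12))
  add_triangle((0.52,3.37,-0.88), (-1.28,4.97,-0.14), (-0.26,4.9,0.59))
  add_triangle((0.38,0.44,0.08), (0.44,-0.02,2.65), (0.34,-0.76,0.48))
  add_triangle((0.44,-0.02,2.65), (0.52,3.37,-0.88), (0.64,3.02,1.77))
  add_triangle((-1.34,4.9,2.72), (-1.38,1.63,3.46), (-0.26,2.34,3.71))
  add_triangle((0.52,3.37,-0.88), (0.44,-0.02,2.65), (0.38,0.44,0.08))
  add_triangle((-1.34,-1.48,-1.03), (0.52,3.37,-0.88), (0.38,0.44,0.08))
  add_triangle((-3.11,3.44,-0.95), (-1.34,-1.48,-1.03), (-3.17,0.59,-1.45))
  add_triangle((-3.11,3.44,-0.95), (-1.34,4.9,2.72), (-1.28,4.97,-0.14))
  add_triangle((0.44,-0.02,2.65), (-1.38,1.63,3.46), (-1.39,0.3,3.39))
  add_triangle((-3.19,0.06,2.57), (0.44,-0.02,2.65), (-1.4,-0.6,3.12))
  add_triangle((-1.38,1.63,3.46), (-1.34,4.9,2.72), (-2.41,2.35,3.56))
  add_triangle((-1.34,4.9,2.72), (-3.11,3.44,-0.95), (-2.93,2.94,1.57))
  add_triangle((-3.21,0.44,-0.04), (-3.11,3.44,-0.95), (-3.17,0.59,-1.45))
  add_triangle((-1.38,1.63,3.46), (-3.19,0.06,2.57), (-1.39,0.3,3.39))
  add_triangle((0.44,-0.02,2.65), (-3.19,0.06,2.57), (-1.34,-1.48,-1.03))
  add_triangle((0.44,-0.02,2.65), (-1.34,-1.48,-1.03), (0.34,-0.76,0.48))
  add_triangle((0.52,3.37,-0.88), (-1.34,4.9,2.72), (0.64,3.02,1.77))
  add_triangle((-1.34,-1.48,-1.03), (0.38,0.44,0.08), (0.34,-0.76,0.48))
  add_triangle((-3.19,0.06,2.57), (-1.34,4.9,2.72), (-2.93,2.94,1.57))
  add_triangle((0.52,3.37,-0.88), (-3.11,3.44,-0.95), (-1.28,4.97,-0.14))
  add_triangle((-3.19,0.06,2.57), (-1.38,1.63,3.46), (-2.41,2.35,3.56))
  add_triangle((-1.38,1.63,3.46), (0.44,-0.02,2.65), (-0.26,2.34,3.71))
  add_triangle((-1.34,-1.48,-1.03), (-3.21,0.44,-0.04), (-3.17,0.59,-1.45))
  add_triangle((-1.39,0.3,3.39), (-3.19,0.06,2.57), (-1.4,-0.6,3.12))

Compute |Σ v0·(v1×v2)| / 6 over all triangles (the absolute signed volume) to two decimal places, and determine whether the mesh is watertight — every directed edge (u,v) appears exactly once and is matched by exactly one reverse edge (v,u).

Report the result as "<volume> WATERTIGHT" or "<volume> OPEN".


58.92 OPEN

Per-triangle v0·(v1×v2)/6:
  t1: +2.4191
  t2: +4.0239
  t3: +2.8643
  t4: +0.0300
  t5: +2.1845
  t6: +2.5274
  t7: +3.8789
  t8: +0.7730
  t9: +1.4886
  t10: +0.1732
  t11: +0.3783
  t12: +2.6323
  t13: +0.4151
  t14: +0.1266
  t15: +0.1987
  t16: +5.3203
  t17: +1.1474
  t18: -0.9881
  t19: +1.9671
  t20: +4.8550
  t21: +2.1984
  t22: +1.5941
  t23: +2.4175
  t24: +0.5616
  t25: +3.4031
  t26: +0.0528
  t27: +4.5650
  t28: +2.4271
  t29: +1.4971
  t30: +1.4034
  t31: +1.3397
  t32: +1.0460
Σ = +58.9213 → |volume| = 58.92

Directed edges: 96 total; 6 unmatched, e.g. (-1.34,4.9,2.72)→(-0.26,4.9,0.59) → open.


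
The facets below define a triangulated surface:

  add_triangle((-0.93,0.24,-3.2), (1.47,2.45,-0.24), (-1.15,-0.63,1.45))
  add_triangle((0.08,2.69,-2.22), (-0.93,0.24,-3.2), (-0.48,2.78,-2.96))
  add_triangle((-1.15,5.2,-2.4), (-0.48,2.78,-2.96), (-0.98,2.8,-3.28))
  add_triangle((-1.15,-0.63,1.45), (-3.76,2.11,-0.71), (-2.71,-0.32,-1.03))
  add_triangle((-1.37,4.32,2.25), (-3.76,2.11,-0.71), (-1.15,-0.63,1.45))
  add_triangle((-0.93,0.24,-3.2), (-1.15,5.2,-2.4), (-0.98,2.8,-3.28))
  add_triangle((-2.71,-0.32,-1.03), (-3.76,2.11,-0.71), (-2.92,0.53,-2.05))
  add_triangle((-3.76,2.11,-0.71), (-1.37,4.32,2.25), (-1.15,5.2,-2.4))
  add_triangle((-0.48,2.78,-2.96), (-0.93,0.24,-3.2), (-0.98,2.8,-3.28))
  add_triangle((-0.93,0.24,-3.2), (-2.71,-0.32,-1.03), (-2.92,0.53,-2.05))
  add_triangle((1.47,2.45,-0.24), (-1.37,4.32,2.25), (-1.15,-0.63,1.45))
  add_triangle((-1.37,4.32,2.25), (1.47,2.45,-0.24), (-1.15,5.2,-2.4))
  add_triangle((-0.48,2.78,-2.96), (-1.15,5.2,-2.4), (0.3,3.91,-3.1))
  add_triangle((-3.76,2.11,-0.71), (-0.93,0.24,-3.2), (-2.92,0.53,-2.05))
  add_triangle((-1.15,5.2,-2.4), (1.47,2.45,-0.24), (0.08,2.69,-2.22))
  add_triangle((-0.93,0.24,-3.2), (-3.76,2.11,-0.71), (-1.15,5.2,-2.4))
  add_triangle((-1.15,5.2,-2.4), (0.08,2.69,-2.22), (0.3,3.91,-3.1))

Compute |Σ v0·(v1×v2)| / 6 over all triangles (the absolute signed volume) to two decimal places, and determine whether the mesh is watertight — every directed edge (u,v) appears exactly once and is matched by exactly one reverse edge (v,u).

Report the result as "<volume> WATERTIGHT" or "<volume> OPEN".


Per-triangle v0·(v1×v2)/6:
  t1: -1.6102
  t2: +0.4776
  t3: +0.7565
  t4: +2.3374
  t5: +5.7151
  t6: +0.5447
  t7: +1.3687
  t8: +12.0182
  t9: +0.5544
  t10: +0.9762
  t11: +1.4033
  t12: +7.7196
  t13: +1.5414
  t14: +1.8364
  t15: +2.2271
  t16: +9.0180
  t17: -0.2300
Σ = +46.6543 → |volume| = 46.65

Directed edges: 51 total; 9 unmatched, e.g. (-0.93,0.24,-3.2)→(1.47,2.45,-0.24) → open.

46.65 OPEN


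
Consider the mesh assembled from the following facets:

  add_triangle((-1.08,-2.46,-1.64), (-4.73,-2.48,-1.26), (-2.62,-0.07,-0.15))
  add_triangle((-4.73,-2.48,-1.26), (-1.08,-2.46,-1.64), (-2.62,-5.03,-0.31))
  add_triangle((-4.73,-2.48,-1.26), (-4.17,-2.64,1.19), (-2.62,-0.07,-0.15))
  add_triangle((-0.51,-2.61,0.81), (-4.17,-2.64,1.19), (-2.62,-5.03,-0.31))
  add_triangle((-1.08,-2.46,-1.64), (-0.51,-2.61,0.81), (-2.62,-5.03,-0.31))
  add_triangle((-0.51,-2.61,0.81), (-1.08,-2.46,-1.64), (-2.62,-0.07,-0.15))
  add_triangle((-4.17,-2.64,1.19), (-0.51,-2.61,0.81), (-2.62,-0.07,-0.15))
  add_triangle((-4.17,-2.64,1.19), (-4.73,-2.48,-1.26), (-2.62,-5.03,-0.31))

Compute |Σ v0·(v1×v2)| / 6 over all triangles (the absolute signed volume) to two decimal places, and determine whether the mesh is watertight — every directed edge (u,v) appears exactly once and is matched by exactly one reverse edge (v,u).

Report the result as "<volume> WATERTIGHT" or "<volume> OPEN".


15.19 WATERTIGHT

Per-triangle v0·(v1×v2)/6:
  t1: +0.5718
  t2: +4.4770
  t3: +2.5606
  t4: +3.2381
  t5: +1.2238
  t6: -2.6801
  t7: -0.6932
  t8: +6.4931
Σ = +15.1911 → |volume| = 15.19

Directed edges: 24 total, each appears once with its reverse present → watertight.


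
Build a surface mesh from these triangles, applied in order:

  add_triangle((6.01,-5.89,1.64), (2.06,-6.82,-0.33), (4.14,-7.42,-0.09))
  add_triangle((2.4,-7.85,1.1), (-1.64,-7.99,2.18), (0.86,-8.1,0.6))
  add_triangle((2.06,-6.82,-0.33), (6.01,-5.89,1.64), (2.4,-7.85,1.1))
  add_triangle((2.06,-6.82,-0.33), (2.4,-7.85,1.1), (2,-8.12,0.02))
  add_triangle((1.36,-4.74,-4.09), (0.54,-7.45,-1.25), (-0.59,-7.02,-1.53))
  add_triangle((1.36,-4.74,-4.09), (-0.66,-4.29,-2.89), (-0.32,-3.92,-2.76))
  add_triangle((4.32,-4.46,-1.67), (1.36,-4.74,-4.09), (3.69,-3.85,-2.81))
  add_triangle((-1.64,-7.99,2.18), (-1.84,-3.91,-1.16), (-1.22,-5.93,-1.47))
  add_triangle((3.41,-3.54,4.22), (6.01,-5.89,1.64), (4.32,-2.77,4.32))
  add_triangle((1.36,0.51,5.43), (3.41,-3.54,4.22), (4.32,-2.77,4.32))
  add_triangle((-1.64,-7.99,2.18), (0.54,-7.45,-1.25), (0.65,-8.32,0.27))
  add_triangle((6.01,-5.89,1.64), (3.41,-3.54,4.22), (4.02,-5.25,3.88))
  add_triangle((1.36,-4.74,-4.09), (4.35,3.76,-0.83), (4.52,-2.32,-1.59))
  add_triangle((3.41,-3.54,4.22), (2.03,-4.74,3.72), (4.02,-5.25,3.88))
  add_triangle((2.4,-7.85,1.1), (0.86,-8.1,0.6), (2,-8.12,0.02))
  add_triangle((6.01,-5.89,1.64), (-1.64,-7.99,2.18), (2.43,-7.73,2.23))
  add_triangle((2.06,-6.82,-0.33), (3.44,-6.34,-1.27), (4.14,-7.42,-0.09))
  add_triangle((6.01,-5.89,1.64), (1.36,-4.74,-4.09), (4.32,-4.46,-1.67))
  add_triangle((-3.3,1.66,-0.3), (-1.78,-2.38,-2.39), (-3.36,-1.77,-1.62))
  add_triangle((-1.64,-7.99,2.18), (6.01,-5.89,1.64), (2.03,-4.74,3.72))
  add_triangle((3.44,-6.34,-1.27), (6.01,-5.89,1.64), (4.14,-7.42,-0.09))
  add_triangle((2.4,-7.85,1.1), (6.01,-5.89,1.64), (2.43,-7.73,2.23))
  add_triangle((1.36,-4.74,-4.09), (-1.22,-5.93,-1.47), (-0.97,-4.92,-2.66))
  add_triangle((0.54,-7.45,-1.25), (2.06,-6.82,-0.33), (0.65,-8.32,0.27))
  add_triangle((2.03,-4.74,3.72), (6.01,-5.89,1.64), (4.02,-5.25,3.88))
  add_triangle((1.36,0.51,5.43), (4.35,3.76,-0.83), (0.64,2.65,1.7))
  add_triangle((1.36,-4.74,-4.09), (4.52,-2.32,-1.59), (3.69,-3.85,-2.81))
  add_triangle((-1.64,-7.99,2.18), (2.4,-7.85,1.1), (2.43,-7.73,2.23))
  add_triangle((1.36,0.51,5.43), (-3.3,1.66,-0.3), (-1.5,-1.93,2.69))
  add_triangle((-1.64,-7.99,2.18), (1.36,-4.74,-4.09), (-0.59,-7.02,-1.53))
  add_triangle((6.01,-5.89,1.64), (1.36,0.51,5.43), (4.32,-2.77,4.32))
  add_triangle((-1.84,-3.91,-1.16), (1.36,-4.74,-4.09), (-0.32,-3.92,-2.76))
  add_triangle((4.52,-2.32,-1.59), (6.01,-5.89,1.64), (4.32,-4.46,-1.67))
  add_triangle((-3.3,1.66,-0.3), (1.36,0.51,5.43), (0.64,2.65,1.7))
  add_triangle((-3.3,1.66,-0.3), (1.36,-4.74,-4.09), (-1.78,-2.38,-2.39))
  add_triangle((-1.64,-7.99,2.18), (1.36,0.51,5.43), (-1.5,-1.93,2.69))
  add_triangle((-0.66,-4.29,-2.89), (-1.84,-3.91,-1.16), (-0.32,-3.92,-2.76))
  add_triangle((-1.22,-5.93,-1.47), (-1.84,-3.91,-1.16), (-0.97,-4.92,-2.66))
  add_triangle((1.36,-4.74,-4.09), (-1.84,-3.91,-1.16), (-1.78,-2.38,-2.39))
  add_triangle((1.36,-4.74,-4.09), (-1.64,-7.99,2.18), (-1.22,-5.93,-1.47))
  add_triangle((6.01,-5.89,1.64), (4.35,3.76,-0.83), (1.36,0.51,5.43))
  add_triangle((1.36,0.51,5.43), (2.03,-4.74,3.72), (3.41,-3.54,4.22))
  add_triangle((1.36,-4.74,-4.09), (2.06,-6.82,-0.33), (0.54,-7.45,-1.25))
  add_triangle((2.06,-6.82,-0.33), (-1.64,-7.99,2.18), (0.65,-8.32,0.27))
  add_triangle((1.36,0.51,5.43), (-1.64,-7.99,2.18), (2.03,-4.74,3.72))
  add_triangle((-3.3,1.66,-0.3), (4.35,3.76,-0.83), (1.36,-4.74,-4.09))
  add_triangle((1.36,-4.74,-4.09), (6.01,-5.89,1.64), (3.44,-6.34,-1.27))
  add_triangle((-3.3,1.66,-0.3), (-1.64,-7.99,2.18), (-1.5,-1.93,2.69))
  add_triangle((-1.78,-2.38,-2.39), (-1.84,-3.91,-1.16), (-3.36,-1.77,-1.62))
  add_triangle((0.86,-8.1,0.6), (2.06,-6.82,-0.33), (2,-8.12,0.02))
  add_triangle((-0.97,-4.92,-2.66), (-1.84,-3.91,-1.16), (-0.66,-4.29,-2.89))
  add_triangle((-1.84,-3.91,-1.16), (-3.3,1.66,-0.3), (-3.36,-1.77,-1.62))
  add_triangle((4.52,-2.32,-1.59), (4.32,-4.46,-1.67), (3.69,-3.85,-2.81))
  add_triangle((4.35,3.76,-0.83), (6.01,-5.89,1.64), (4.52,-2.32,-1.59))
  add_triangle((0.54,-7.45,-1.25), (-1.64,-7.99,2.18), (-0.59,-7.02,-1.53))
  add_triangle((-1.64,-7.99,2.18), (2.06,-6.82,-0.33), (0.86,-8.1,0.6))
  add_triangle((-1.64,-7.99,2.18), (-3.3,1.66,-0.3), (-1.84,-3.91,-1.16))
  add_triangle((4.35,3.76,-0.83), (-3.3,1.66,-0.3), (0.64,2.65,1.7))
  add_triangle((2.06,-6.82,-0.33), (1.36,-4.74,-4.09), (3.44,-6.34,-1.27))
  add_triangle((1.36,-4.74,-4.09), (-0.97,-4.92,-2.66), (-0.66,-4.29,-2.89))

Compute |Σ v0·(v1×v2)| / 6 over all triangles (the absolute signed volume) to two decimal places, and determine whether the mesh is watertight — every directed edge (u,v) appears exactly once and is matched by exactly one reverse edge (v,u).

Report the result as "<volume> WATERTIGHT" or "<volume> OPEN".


Per-triangle v0·(v1×v2)/6:
  t1: +2.8609
  t2: +5.1005
  t3: +7.0535
  t4: +0.7750
  t5: +4.9397
  t6: -0.0034
  t7: +3.2194
  t8: +4.2577
  t9: +5.4462
  t10: +4.7723
  t11: +4.7957
  t12: +3.7651
  t13: +14.1726
  t14: +2.3773
  t15: +2.0262
  t16: -0.9863
  t17: +2.5452
  t18: +8.7116
  t19: +1.8723
  t20: +23.1970
  t21: +3.8125
  t22: +6.2445
  t23: +3.2027
  t24: +3.1912
  t25: +3.5123
  t26: +9.5283
  t27: +0.7180
  t28: +6.2184
  t29: +9.6911
  t30: -4.6037
  t31: -1.6189
  t32: -1.0703
  t33: +6.6602
  t34: +7.5953
  t35: +2.6202
  t36: +11.8030
  t37: -0.1927
  t38: +1.4822
  t39: +5.0944
  t40: +9.6135
  t41: +44.3791
  t42: +6.9254
  t43: +7.4327
  t44: +2.3365
  t45: +18.2137
  t46: +16.5186
  t47: +5.7278
  t48: +10.2640
  t49: +2.3022
  t50: +0.2343
  t51: +0.3549
  t52: +1.6069
  t53: +2.3329
  t54: +18.4279
  t55: +5.7738
  t56: -0.0586
  t57: +11.0073
  t58: +7.3743
  t59: +6.7706
  t60: +0.8409
Σ = +353.1657 → |volume| = 353.17

Directed edges: 180 total, each appears once with its reverse present → watertight.

353.17 WATERTIGHT


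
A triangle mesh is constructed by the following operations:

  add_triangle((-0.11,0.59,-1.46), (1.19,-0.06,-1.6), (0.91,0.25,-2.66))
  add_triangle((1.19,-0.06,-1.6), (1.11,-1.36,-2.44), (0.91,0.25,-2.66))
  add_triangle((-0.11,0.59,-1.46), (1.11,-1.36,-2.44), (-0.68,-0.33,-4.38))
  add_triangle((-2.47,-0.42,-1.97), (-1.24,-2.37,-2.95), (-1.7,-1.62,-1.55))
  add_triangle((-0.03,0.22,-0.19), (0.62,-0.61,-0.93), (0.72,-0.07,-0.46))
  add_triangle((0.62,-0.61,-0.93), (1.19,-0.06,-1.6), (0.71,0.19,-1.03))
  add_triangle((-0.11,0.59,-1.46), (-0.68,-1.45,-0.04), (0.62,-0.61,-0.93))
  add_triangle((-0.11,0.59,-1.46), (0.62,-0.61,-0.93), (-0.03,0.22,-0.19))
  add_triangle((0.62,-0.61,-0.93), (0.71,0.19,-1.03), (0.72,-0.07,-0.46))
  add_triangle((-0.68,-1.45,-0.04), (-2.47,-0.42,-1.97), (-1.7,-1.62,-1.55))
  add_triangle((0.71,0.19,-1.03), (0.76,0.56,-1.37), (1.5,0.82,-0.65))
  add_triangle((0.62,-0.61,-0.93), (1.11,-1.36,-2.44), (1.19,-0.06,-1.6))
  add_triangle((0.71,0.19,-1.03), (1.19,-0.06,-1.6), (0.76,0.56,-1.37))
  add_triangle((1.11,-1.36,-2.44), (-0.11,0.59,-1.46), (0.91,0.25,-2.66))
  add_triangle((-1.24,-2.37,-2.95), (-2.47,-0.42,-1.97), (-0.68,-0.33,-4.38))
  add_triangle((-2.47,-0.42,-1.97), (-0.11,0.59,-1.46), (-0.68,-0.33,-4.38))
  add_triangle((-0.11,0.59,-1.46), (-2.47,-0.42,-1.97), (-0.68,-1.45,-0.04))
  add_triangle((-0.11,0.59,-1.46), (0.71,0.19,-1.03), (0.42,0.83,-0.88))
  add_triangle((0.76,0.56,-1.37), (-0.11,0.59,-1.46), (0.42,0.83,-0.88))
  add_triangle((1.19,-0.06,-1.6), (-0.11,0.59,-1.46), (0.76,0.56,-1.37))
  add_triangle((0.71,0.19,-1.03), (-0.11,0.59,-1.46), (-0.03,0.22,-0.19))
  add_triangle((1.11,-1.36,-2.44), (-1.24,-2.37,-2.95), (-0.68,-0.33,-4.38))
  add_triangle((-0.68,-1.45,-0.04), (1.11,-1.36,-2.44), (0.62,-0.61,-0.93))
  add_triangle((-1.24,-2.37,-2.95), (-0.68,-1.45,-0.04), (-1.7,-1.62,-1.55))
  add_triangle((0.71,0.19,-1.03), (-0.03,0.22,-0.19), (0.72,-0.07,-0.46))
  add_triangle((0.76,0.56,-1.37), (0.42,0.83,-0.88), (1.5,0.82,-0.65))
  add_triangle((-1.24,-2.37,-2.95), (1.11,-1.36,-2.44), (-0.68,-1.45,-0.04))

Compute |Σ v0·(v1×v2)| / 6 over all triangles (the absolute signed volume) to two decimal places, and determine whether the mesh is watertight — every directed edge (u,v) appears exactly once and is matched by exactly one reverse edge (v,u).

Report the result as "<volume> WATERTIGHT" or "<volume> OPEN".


Per-triangle v0·(v1×v2)/6:
  t1: +0.0722
  t2: +0.4271
  t3: +0.8610
  t4: +0.9019
  t5: -0.0277
  t6: -0.0130
  t7: -0.4086
  t8: -0.0203
  t9: +0.0546
  t10: +0.3819
  t11: +0.0776
  t12: +0.0838
  t13: +0.0066
  t14: +0.3742
  t15: +3.2380
  t16: +1.0828
  t17: -0.6279
  t18: -0.1177
  t19: +0.0989
  t20: +0.1504
  t21: +0.0266
  t22: +3.0057
  t23: +0.1404
  t24: +0.6087
  t25: +0.0085
  t26: +0.1310
  t27: +1.2931
Σ = +11.8098 → |volume| = 11.81

Directed edges: 81 total; 3 unmatched, e.g. (1.5,0.82,-0.65)→(0.71,0.19,-1.03) → open.

11.81 OPEN


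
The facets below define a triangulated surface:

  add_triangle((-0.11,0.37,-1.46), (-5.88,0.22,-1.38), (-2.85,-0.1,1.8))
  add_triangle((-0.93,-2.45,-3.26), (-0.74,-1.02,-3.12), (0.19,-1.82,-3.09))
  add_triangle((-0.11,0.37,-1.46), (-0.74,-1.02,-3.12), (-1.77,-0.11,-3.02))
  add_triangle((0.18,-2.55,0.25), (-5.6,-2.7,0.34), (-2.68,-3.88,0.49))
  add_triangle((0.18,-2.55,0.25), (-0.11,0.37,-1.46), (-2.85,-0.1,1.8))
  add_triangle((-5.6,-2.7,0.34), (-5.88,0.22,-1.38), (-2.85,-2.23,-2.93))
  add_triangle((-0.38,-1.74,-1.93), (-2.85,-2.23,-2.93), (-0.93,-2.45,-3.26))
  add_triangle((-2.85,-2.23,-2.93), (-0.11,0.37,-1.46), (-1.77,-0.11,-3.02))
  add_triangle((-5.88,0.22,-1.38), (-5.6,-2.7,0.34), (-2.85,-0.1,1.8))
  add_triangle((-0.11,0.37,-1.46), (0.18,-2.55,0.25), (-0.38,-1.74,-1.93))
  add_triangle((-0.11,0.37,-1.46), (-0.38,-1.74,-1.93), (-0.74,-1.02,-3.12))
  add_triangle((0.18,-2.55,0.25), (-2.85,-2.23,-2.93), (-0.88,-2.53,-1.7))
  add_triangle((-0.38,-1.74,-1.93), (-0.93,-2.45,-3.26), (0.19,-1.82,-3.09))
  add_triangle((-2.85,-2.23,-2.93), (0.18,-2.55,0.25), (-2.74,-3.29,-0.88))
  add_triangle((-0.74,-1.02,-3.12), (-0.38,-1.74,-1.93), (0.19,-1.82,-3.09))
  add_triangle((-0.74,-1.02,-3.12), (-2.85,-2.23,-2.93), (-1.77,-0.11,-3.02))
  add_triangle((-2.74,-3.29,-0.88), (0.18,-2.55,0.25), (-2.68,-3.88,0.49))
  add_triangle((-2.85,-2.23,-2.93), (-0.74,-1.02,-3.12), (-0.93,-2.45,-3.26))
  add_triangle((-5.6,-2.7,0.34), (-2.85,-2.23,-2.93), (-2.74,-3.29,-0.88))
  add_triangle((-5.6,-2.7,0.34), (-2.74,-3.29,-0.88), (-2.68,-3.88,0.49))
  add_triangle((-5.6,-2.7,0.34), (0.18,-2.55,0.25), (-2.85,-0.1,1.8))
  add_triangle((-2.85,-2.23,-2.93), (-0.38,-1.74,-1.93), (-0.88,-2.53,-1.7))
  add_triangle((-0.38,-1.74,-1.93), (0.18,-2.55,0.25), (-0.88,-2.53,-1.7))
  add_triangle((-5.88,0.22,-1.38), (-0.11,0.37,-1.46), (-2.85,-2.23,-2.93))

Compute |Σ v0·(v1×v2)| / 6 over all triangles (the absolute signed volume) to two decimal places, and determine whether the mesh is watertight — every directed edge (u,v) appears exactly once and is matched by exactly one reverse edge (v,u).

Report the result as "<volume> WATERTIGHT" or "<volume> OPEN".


Per-triangle v0·(v1×v2)/6:
  t1: +0.5948
  t2: +0.7303
  t3: +0.5721
  t4: -0.1752
  t5: -1.7926
  t6: +10.2354
  t7: +0.3195
  t8: -0.5557
  t9: +6.7046
  t10: +0.2294
  t11: +0.1705
  t12: +1.0733
  t13: +0.2151
  t14: +2.4403
  t15: -0.4995
  t16: +1.6802
  t17: +1.6481
  t18: +1.4475
  t19: +4.8665
  t20: +3.1287
  t21: +4.3142
  t22: +0.8014
  t23: +0.5288
  t24: +4.0949
Σ = +42.7727 → |volume| = 42.77

Directed edges: 72 total, each appears once with its reverse present → watertight.

42.77 WATERTIGHT


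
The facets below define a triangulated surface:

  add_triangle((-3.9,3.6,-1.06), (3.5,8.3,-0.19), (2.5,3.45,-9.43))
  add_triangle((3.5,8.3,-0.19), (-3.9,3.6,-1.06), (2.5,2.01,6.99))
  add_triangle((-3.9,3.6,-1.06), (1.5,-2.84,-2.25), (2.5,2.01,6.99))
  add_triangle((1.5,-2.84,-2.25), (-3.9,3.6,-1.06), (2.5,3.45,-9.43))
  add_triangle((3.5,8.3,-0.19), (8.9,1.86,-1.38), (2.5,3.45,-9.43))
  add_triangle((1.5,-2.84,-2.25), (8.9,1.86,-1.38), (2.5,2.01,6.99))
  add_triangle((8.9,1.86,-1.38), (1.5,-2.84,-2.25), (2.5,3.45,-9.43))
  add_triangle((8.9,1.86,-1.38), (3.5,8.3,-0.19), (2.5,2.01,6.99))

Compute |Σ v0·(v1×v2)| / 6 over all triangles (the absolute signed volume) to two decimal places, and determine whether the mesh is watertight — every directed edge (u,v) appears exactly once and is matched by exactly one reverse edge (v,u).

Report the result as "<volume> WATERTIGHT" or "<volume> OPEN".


406.23 WATERTIGHT

Per-triangle v0·(v1×v2)/6:
  t1: +71.4994
  t2: +50.5003
  t3: -1.4891
  t4: +19.5100
  t5: +103.0471
  t6: +30.0587
  t7: +51.0578
  t8: +82.0481
Σ = +406.2323 → |volume| = 406.23

Directed edges: 24 total, each appears once with its reverse present → watertight.


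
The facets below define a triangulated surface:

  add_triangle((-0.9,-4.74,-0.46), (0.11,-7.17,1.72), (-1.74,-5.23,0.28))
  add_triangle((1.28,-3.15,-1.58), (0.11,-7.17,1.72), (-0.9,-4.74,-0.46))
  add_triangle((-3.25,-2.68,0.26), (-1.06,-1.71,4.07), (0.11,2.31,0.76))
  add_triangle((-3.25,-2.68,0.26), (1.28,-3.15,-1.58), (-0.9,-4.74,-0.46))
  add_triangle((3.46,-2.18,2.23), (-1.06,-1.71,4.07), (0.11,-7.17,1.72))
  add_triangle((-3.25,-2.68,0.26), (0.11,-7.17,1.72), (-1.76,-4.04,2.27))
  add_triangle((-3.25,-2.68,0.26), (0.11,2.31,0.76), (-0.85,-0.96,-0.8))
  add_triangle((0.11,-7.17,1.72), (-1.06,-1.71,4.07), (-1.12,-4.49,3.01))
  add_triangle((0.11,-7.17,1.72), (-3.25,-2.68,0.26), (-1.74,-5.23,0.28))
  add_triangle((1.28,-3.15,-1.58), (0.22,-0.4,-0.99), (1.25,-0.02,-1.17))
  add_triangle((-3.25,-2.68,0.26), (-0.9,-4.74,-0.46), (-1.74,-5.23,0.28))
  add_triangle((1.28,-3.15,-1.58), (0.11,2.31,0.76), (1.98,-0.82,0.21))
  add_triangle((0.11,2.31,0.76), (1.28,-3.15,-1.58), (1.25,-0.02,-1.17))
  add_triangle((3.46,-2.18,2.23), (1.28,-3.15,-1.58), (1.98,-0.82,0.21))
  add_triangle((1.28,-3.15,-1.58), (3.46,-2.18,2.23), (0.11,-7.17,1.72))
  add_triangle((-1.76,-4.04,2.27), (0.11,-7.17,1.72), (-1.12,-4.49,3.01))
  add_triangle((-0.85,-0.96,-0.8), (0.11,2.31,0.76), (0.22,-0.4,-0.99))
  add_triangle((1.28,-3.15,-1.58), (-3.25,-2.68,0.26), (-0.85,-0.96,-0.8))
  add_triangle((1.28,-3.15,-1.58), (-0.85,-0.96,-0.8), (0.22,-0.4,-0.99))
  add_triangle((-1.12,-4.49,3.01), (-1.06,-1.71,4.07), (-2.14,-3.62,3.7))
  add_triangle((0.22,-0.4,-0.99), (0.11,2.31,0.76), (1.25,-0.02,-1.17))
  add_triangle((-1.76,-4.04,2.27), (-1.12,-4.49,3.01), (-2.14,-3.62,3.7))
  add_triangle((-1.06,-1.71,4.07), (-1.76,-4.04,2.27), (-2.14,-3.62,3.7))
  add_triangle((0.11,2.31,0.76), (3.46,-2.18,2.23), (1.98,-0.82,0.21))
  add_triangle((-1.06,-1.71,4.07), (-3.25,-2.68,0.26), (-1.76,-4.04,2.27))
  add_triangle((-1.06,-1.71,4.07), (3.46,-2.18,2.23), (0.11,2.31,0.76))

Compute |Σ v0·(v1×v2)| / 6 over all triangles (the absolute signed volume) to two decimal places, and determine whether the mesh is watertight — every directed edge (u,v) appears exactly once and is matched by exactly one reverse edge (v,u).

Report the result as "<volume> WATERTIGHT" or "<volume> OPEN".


82.76 WATERTIGHT

Per-triangle v0·(v1×v2)/6:
  t1: +2.3410
  t2: +5.0656
  t3: +5.1388
  t4: +1.9879
  t5: +17.2017
  t6: +5.9498
  t7: +0.9355
  t8: +2.6905
  t9: +3.0002
  t10: +0.4797
  t11: +1.3985
  t12: +0.6867
  t13: +0.3787
  t14: +2.0337
  t15: +12.0764
  t16: +2.3603
  t17: +0.3104
  t18: +1.7699
  t19: +0.5235
  t20: +2.1029
  t21: +0.3063
  t22: +1.1225
  t23: -0.8252
  t24: +1.6327
  t25: +4.6240
  t26: +7.4666
Σ = +82.7586 → |volume| = 82.76

Directed edges: 78 total, each appears once with its reverse present → watertight.


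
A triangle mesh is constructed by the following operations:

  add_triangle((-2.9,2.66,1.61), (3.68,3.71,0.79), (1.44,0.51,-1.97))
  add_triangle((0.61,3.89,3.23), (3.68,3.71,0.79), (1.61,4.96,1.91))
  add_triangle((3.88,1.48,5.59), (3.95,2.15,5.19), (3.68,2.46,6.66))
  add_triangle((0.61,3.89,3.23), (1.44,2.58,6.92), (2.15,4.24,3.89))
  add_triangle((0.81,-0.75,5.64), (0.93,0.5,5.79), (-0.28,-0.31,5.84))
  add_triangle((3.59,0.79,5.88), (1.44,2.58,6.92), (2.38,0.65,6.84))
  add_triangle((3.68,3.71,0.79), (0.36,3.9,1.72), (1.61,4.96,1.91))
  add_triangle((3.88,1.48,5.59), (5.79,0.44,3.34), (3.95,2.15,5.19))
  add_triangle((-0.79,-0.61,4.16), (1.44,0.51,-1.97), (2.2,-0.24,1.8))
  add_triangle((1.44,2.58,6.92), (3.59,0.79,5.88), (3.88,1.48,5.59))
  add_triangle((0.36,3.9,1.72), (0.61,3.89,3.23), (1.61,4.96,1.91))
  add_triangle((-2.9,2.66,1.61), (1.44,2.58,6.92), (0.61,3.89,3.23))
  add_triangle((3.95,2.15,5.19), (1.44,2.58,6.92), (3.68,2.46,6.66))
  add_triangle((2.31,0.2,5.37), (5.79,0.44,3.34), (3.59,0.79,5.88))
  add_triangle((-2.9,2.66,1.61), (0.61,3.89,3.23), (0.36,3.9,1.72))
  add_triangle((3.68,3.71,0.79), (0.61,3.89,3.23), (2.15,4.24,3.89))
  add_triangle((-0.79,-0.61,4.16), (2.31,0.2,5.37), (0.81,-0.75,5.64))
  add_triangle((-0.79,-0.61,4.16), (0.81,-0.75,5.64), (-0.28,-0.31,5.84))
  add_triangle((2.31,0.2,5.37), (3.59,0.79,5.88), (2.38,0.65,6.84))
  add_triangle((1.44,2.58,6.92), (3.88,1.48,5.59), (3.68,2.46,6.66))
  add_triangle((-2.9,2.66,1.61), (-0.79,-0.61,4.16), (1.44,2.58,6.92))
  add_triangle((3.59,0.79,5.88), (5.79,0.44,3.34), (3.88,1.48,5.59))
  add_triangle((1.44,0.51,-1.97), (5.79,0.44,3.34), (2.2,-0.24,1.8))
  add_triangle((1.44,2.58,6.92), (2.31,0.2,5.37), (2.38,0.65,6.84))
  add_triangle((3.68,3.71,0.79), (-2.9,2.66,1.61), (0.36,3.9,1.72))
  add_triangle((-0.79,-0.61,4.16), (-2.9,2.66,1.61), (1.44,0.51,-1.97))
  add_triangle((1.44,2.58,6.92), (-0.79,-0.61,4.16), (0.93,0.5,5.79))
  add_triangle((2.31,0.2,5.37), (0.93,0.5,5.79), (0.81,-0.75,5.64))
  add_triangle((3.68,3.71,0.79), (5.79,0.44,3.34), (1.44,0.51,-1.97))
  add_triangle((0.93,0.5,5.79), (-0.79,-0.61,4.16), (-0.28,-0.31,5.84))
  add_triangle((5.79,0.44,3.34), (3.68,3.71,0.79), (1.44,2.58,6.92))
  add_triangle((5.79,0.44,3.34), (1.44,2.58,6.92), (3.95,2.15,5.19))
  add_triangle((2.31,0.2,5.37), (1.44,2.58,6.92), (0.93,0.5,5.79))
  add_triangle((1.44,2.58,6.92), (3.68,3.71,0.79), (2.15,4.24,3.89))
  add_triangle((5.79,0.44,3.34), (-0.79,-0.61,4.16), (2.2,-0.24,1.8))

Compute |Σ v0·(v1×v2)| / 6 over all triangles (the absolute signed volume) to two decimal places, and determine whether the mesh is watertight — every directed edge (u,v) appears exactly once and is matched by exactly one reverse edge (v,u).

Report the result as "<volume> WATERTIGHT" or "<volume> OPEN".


Per-triangle v0·(v1×v2)/6:
  t1: +6.5157
  t2: +3.2002
  t3: +0.9071
  t4: +4.3523
  t5: +1.3787
  t6: +3.6389
  t7: +0.0317
  t8: +2.6535
  t9: -0.3720
  t10: +2.7449
  t11: +1.1794
  t12: +9.8731
  t13: +0.6452
  t14: +1.9251
  t15: +3.1676
  t16: +2.9474
  t17: -1.1100
  t18: +0.6683
  t19: +0.6626
  t20: +1.5262
  t21: +11.9959
  t22: +2.6835
  t23: +0.8953
  t24: -0.6252
  t25: +0.7824
  t26: -2.5380
  t27: +2.4823
  t28: +1.7523
  t29: +8.7558
  t30: +0.0066
  t31: +23.3350
  t32: -3.9288
  t33: +2.8526
  t34: +6.0307
  t35: +1.5319
Σ = +102.5483 → |volume| = 102.55

Directed edges: 105 total; 3 unmatched, e.g. (2.31,0.2,5.37)→(5.79,0.44,3.34) → open.

102.55 OPEN


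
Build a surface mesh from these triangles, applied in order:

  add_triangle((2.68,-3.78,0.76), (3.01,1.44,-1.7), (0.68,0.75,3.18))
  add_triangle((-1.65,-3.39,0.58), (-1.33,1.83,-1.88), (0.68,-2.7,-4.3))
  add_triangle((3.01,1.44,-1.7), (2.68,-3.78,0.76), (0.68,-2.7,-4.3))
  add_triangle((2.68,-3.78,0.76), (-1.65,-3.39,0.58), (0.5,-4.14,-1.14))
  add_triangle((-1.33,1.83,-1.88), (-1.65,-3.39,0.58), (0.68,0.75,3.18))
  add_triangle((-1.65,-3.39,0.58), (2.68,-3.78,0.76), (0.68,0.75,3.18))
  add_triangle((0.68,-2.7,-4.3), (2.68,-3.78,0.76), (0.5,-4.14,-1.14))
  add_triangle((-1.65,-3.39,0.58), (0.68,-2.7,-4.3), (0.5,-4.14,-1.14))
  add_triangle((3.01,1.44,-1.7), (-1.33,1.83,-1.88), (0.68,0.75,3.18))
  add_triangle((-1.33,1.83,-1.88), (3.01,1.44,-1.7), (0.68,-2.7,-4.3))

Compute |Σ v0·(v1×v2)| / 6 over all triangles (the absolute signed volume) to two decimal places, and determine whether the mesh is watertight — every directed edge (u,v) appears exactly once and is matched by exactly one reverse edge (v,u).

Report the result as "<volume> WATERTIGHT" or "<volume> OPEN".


Per-triangle v0·(v1×v2)/6:
  t1: +9.5353
  t2: +7.7402
  t3: +13.3952
  t4: +4.8810
  t5: +3.8721
  t6: +8.4283
  t7: +5.8962
  t8: +4.6842
  t9: +4.9702
  t10: +8.8383
Σ = +72.2411 → |volume| = 72.24

Directed edges: 30 total, each appears once with its reverse present → watertight.

72.24 WATERTIGHT


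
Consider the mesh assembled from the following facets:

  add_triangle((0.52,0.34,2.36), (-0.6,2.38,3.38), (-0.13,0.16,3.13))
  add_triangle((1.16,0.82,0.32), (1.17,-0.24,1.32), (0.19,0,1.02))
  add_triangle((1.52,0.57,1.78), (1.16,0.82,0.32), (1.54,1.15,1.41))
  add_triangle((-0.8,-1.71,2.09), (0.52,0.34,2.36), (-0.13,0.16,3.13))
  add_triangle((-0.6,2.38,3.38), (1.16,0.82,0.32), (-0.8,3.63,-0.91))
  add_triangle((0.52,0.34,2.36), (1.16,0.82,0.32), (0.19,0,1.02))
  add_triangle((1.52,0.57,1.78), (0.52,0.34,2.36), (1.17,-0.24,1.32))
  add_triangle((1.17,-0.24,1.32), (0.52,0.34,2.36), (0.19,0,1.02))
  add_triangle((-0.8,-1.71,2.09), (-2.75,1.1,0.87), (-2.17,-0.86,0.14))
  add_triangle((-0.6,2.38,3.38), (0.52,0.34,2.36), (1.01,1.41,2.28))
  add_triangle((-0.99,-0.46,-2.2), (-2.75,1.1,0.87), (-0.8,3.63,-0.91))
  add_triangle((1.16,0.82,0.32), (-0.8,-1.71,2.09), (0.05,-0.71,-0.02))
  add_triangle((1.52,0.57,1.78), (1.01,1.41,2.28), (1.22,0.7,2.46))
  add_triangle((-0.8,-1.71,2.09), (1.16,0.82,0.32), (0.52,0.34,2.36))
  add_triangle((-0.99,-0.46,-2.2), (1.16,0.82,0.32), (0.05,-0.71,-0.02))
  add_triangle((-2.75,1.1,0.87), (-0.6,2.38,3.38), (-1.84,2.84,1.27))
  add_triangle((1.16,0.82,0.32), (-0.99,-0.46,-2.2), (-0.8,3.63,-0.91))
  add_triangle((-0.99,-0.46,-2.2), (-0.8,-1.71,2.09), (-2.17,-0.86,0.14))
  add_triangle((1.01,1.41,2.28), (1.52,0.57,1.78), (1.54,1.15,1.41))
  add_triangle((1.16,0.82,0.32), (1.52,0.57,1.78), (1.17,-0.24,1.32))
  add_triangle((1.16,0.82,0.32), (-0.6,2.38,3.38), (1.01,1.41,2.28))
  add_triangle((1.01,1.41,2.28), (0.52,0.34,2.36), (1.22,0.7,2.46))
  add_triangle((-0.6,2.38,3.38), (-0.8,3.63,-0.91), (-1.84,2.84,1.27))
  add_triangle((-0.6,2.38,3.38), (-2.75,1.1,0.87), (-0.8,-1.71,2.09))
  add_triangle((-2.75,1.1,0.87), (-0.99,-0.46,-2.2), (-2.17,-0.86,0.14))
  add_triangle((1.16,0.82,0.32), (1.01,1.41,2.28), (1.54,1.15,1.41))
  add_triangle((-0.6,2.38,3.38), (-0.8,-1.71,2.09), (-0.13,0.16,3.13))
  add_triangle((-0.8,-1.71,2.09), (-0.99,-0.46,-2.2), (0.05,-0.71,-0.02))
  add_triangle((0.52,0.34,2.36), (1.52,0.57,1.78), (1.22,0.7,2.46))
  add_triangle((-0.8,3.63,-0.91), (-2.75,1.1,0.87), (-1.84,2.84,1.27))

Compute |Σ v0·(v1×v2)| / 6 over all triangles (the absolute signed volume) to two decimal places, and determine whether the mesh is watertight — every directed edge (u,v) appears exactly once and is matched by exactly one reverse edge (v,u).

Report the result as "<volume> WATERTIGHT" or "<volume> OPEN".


33.11 WATERTIGHT

Per-triangle v0·(v1×v2)/6:
  t1: +0.7642
  t2: -0.1737
  t3: +0.1122
  t4: +0.5041
  t5: +3.2496
  t6: -0.0524
  t7: +0.2993
  t8: +0.0567
  t9: +1.9633
  t10: +0.9500
  t11: +4.2691
  t12: +0.3404
  t13: +0.2020
  t14: +0.4781
  t15: +0.2792
  t16: +2.4017
  t17: +1.5310
  t18: +1.1904
  t19: +0.2619
  t20: +0.1834
  t21: +0.6079
  t22: +0.2194
  t23: +2.8305
  t24: +4.7699
  t25: +1.7760
  t26: +0.1088
  t27: +1.2568
  t28: +0.4969
  t29: +0.0697
  t30: +2.1652
Σ = +33.1118 → |volume| = 33.11

Directed edges: 90 total, each appears once with its reverse present → watertight.


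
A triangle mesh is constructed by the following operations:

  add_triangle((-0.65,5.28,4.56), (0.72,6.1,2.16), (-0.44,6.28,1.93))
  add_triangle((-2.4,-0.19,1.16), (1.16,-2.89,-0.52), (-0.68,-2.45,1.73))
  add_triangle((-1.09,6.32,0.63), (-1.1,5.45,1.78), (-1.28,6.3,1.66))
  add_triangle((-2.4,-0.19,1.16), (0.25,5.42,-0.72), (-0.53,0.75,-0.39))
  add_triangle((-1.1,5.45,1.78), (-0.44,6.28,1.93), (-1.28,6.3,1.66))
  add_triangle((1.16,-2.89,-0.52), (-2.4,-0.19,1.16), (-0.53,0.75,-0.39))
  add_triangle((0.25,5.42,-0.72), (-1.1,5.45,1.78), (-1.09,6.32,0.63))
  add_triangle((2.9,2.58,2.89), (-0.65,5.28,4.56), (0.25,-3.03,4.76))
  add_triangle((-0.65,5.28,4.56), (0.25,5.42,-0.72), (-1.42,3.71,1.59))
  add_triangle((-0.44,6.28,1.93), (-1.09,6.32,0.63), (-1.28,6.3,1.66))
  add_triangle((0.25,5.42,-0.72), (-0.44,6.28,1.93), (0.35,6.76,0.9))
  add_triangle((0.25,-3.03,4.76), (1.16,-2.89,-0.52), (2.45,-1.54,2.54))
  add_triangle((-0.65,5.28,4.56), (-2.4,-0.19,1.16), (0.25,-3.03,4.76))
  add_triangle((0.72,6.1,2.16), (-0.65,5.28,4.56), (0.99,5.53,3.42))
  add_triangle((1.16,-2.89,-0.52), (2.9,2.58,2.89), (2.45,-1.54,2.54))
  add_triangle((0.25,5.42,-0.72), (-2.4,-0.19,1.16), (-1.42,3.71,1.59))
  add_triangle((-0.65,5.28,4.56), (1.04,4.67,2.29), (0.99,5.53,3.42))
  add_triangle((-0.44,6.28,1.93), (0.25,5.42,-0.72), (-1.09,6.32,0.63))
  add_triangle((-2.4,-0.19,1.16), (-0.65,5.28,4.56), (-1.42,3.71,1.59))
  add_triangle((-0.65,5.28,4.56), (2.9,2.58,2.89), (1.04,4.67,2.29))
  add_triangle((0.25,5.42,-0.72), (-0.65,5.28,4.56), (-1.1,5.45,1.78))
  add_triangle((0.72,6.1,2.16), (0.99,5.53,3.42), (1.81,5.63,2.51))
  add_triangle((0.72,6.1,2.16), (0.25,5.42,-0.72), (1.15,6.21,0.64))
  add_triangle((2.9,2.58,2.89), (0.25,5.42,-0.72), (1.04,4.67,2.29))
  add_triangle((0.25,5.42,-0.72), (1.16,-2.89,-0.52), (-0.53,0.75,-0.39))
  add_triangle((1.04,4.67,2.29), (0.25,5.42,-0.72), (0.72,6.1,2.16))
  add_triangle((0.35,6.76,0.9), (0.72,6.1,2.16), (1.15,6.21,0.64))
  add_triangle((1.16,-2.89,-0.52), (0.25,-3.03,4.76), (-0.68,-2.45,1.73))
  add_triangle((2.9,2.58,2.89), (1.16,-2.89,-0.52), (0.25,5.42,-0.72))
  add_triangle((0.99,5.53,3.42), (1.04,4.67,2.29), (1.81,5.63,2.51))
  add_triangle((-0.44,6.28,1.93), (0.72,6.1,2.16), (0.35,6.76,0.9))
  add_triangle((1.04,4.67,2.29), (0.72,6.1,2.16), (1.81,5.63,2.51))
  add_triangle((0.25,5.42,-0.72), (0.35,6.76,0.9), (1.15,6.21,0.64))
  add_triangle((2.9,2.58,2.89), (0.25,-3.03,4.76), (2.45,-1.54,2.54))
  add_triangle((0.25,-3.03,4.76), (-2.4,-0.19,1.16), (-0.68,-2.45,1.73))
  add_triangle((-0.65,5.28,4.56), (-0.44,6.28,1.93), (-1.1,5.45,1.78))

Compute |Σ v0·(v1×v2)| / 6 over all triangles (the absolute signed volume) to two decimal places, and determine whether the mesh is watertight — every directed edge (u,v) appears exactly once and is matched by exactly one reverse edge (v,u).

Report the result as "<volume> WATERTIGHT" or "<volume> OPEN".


Per-triangle v0·(v1×v2)/6:
  t1: +3.6112
  t2: +1.6324
  t3: -0.0780
  t4: +1.2060
  t5: +0.2998
  t6: +0.7578
  t7: -1.3309
  t8: +20.9591
  t9: +5.8811
  t10: +0.9648
  t11: +1.2805
  t12: +5.9921
  t13: +15.5883
  t14: +2.8148
  t15: +3.1998
  t16: +2.8681
  t17: -0.6361
  t18: +2.4810
  t19: +4.5646
  t20: +5.8763
  t21: -4.4017
  t22: +1.5253
  t23: -1.7366
  t24: +4.9033
  t25: +0.8002
  t26: +1.0594
  t27: +1.3432
  t28: +3.2403
  t29: +6.0475
  t30: -0.2595
  t31: +1.6601
  t32: -0.4845
  t33: +1.3521
  t34: +7.9550
  t35: +2.9686
  t36: +2.1771
Σ = +106.0824 → |volume| = 106.08

Directed edges: 108 total, each appears once with its reverse present → watertight.

106.08 WATERTIGHT
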